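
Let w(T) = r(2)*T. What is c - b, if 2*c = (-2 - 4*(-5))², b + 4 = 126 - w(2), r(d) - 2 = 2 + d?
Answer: 52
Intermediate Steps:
r(d) = 4 + d (r(d) = 2 + (2 + d) = 4 + d)
w(T) = 6*T (w(T) = (4 + 2)*T = 6*T)
b = 110 (b = -4 + (126 - 6*2) = -4 + (126 - 1*12) = -4 + (126 - 12) = -4 + 114 = 110)
c = 162 (c = (-2 - 4*(-5))²/2 = (-2 + 20)²/2 = (½)*18² = (½)*324 = 162)
c - b = 162 - 1*110 = 162 - 110 = 52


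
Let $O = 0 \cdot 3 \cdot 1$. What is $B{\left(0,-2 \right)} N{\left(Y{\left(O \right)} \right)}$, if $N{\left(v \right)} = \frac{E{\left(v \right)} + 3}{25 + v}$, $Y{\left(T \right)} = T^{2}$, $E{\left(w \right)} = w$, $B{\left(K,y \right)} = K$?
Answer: $0$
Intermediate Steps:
$O = 0$ ($O = 0 \cdot 1 = 0$)
$N{\left(v \right)} = \frac{3 + v}{25 + v}$ ($N{\left(v \right)} = \frac{v + 3}{25 + v} = \frac{3 + v}{25 + v}$)
$B{\left(0,-2 \right)} N{\left(Y{\left(O \right)} \right)} = 0 \frac{3 + 0^{2}}{25 + 0^{2}} = 0 \frac{3 + 0}{25 + 0} = 0 \cdot \frac{1}{25} \cdot 3 = 0 \cdot \frac{3}{25} = 0$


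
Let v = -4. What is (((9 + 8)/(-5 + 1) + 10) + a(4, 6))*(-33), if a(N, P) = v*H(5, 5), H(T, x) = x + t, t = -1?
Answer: 1353/4 ≈ 338.25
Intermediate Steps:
H(T, x) = -1 + x (H(T, x) = x - 1 = -1 + x)
a(N, P) = -16 (a(N, P) = -4*(-1 + 5) = -4*4 = -16)
(((9 + 8)/(-5 + 1) + 10) + a(4, 6))*(-33) = (((9 + 8)/(-5 + 1) + 10) - 16)*(-33) = ((17/(-4) + 10) - 16)*(-33) = ((17*(-1/4) + 10) - 16)*(-33) = ((-17/4 + 10) - 16)*(-33) = (23/4 - 16)*(-33) = -41/4*(-33) = 1353/4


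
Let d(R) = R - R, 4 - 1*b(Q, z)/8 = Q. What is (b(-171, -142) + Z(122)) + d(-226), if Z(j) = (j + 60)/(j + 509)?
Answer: 883582/631 ≈ 1400.3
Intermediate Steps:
b(Q, z) = 32 - 8*Q
d(R) = 0
Z(j) = (60 + j)/(509 + j)
(b(-171, -142) + Z(122)) + d(-226) = ((32 - 8*(-171)) + (60 + 122)/(509 + 122)) + 0 = ((32 + 1368) + 182/631) + 0 = (1400 + (1/631)*182) + 0 = (1400 + 182/631) + 0 = 883582/631 + 0 = 883582/631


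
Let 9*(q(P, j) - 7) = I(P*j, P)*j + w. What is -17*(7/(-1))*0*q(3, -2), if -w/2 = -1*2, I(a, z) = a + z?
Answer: 0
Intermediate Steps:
w = 4 (w = -(-2)*2 = -2*(-2) = 4)
q(P, j) = 67/9 + j*(P + P*j)/9 (q(P, j) = 7 + ((P*j + P)*j + 4)/9 = 7 + ((P + P*j)*j + 4)/9 = 7 + (j*(P + P*j) + 4)/9 = 7 + (4 + j*(P + P*j))/9 = 7 + (4/9 + j*(P + P*j)/9) = 67/9 + j*(P + P*j)/9)
-17*(7/(-1))*0*q(3, -2) = -17*(7/(-1))*0*(67/9 + (⅑)*3*(-2)*(1 - 2)) = -17*(7*(-1))*0*(67/9 + (⅑)*3*(-2)*(-1)) = -17*(-7*0)*(67/9 + ⅔) = -0*73/9 = -17*0 = 0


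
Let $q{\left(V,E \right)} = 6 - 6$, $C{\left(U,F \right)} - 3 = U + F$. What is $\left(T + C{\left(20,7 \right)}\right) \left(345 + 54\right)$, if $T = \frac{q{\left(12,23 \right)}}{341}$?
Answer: $11970$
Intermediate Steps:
$C{\left(U,F \right)} = 3 + F + U$ ($C{\left(U,F \right)} = 3 + \left(U + F\right) = 3 + \left(F + U\right) = 3 + F + U$)
$q{\left(V,E \right)} = 0$
$T = 0$ ($T = \frac{0}{341} = 0 \cdot \frac{1}{341} = 0$)
$\left(T + C{\left(20,7 \right)}\right) \left(345 + 54\right) = \left(0 + \left(3 + 7 + 20\right)\right) \left(345 + 54\right) = \left(0 + 30\right) 399 = 30 \cdot 399 = 11970$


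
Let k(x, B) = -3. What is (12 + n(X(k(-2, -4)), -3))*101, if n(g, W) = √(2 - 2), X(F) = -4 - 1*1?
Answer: 1212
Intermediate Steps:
X(F) = -5 (X(F) = -4 - 1 = -5)
n(g, W) = 0 (n(g, W) = √0 = 0)
(12 + n(X(k(-2, -4)), -3))*101 = (12 + 0)*101 = 12*101 = 1212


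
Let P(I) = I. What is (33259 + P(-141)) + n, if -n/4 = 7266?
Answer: 4054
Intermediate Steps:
n = -29064 (n = -4*7266 = -29064)
(33259 + P(-141)) + n = (33259 - 141) - 29064 = 33118 - 29064 = 4054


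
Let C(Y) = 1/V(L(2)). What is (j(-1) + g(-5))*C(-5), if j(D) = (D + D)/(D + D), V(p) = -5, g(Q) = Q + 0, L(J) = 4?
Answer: ⅘ ≈ 0.80000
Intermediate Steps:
g(Q) = Q
C(Y) = -⅕ (C(Y) = 1/(-5) = -⅕)
j(D) = 1 (j(D) = (2*D)/((2*D)) = (2*D)*(1/(2*D)) = 1)
(j(-1) + g(-5))*C(-5) = (1 - 5)*(-⅕) = -4*(-⅕) = ⅘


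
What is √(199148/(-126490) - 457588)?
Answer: 3*I*√203369586426370/63245 ≈ 676.45*I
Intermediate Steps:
√(199148/(-126490) - 457588) = √(199148*(-1/126490) - 457588) = √(-99574/63245 - 457588) = √(-28940252634/63245) = 3*I*√203369586426370/63245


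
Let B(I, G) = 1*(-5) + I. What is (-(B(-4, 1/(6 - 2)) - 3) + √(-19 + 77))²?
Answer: (12 + √58)² ≈ 384.78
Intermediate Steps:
B(I, G) = -5 + I
(-(B(-4, 1/(6 - 2)) - 3) + √(-19 + 77))² = (-((-5 - 4) - 3) + √(-19 + 77))² = (-(-9 - 3) + √58)² = (-1*(-12) + √58)² = (12 + √58)²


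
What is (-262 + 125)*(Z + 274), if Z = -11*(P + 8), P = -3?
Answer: -30003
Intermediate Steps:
Z = -55 (Z = -11*(-3 + 8) = -11*5 = -55)
(-262 + 125)*(Z + 274) = (-262 + 125)*(-55 + 274) = -137*219 = -30003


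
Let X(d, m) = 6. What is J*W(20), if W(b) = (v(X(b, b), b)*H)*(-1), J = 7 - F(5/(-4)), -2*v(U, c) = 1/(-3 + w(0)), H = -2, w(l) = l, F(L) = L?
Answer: 11/4 ≈ 2.7500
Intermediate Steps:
v(U, c) = ⅙ (v(U, c) = -1/(2*(-3 + 0)) = -½/(-3) = -½*(-⅓) = ⅙)
J = 33/4 (J = 7 - 5/(-4) = 7 - 5*(-1)/4 = 7 - 1*(-5/4) = 7 + 5/4 = 33/4 ≈ 8.2500)
W(b) = ⅓ (W(b) = ((⅙)*(-2))*(-1) = -⅓*(-1) = ⅓)
J*W(20) = (33/4)*(⅓) = 11/4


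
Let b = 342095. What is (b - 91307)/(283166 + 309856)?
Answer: 41798/98837 ≈ 0.42290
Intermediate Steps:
(b - 91307)/(283166 + 309856) = (342095 - 91307)/(283166 + 309856) = 250788/593022 = 250788*(1/593022) = 41798/98837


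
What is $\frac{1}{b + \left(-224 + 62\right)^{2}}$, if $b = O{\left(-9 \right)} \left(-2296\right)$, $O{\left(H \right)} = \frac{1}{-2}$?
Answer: $\frac{1}{27392} \approx 3.6507 \cdot 10^{-5}$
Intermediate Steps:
$O{\left(H \right)} = - \frac{1}{2}$
$b = 1148$ ($b = \left(- \frac{1}{2}\right) \left(-2296\right) = 1148$)
$\frac{1}{b + \left(-224 + 62\right)^{2}} = \frac{1}{1148 + \left(-224 + 62\right)^{2}} = \frac{1}{1148 + \left(-162\right)^{2}} = \frac{1}{1148 + 26244} = \frac{1}{27392}$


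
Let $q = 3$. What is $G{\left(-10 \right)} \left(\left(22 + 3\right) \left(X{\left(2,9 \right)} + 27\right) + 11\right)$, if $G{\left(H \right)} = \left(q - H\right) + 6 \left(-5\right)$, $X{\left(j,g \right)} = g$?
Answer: $-15487$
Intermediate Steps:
$G{\left(H \right)} = -27 - H$ ($G{\left(H \right)} = \left(3 - H\right) + 6 \left(-5\right) = \left(3 - H\right) - 30 = -27 - H$)
$G{\left(-10 \right)} \left(\left(22 + 3\right) \left(X{\left(2,9 \right)} + 27\right) + 11\right) = \left(-27 - -10\right) \left(\left(22 + 3\right) \left(9 + 27\right) + 11\right) = \left(-27 + 10\right) \left(25 \cdot 36 + 11\right) = - 17 \left(900 + 11\right) = \left(-17\right) 911 = -15487$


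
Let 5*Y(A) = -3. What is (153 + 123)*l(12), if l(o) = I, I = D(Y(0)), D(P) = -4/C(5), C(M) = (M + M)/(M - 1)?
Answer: -2208/5 ≈ -441.60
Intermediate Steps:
C(M) = 2*M/(-1 + M) (C(M) = (2*M)/(-1 + M) = 2*M/(-1 + M))
Y(A) = -⅗ (Y(A) = (⅕)*(-3) = -⅗)
D(P) = -8/5 (D(P) = -4/(2*5/(-1 + 5)) = -4/(2*5/4) = -4/(2*5*(¼)) = -4/5/2 = -4*⅖ = -8/5)
I = -8/5 ≈ -1.6000
l(o) = -8/5
(153 + 123)*l(12) = (153 + 123)*(-8/5) = 276*(-8/5) = -2208/5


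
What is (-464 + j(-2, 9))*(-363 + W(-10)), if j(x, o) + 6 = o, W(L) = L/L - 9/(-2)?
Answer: 329615/2 ≈ 1.6481e+5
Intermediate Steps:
W(L) = 11/2 (W(L) = 1 - 9*(-1/2) = 1 + 9/2 = 11/2)
j(x, o) = -6 + o
(-464 + j(-2, 9))*(-363 + W(-10)) = (-464 + (-6 + 9))*(-363 + 11/2) = (-464 + 3)*(-715/2) = -461*(-715/2) = 329615/2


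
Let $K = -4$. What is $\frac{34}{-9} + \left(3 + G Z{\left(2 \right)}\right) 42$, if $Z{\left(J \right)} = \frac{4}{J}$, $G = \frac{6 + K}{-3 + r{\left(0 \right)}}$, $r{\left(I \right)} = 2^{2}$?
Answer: $\frac{2612}{9} \approx 290.22$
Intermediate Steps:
$r{\left(I \right)} = 4$
$G = 2$ ($G = \frac{6 - 4}{-3 + 4} = \frac{2}{1} = 2 \cdot 1 = 2$)
$\frac{34}{-9} + \left(3 + G Z{\left(2 \right)}\right) 42 = \frac{34}{-9} + \left(3 + 2 \cdot \frac{4}{2}\right) 42 = 34 \left(- \frac{1}{9}\right) + \left(3 + 2 \cdot 4 \cdot \frac{1}{2}\right) 42 = - \frac{34}{9} + \left(3 + 2 \cdot 2\right) 42 = - \frac{34}{9} + \left(3 + 4\right) 42 = - \frac{34}{9} + 7 \cdot 42 = - \frac{34}{9} + 294 = \frac{2612}{9}$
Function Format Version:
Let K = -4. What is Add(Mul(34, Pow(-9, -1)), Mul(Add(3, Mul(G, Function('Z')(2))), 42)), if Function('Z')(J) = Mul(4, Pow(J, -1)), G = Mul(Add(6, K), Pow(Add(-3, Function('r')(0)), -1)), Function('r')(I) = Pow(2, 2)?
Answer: Rational(2612, 9) ≈ 290.22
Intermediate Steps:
Function('r')(I) = 4
G = 2 (G = Mul(Add(6, -4), Pow(Add(-3, 4), -1)) = Mul(2, Pow(1, -1)) = Mul(2, 1) = 2)
Add(Mul(34, Pow(-9, -1)), Mul(Add(3, Mul(G, Function('Z')(2))), 42)) = Add(Mul(34, Pow(-9, -1)), Mul(Add(3, Mul(2, Mul(4, Pow(2, -1)))), 42)) = Add(Mul(34, Rational(-1, 9)), Mul(Add(3, Mul(2, Mul(4, Rational(1, 2)))), 42)) = Add(Rational(-34, 9), Mul(Add(3, Mul(2, 2)), 42)) = Add(Rational(-34, 9), Mul(Add(3, 4), 42)) = Add(Rational(-34, 9), Mul(7, 42)) = Add(Rational(-34, 9), 294) = Rational(2612, 9)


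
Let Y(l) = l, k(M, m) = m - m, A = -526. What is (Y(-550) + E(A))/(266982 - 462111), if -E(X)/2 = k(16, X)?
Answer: 50/17739 ≈ 0.0028186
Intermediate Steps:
k(M, m) = 0
E(X) = 0 (E(X) = -2*0 = 0)
(Y(-550) + E(A))/(266982 - 462111) = (-550 + 0)/(266982 - 462111) = -550/(-195129) = -550*(-1/195129) = 50/17739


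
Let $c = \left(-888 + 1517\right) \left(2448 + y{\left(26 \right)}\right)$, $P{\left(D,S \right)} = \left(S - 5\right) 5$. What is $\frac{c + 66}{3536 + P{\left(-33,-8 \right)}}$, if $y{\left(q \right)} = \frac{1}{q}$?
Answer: $\frac{40036937}{90246} \approx 443.64$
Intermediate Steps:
$P{\left(D,S \right)} = -25 + 5 S$ ($P{\left(D,S \right)} = \left(-5 + S\right) 5 = -25 + 5 S$)
$c = \frac{40035221}{26}$ ($c = \left(-888 + 1517\right) \left(2448 + \frac{1}{26}\right) = 629 \left(2448 + \frac{1}{26}\right) = 629 \cdot \frac{63649}{26} = \frac{40035221}{26} \approx 1.5398 \cdot 10^{6}$)
$\frac{c + 66}{3536 + P{\left(-33,-8 \right)}} = \frac{\frac{40035221}{26} + 66}{3536 + \left(-25 + 5 \left(-8\right)\right)} = \frac{40036937}{26 \left(3536 - 65\right)} = \frac{40036937}{26 \cdot 3471} = \frac{40036937}{26} \cdot \frac{1}{3471} = \frac{40036937}{90246}$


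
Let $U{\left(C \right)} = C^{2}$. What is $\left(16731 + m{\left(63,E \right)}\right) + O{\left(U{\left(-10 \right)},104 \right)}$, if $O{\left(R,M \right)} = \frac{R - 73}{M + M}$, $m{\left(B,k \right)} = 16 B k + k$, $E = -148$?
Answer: $- \frac{27580981}{208} \approx -1.326 \cdot 10^{5}$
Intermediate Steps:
$m{\left(B,k \right)} = k + 16 B k$ ($m{\left(B,k \right)} = 16 B k + k = k + 16 B k$)
$O{\left(R,M \right)} = \frac{-73 + R}{2 M}$
$\left(16731 + m{\left(63,E \right)}\right) + O{\left(U{\left(-10 \right)},104 \right)} = \left(16731 - 148 \left(1 + 16 \cdot 63\right)\right) + \frac{-73 + \left(-10\right)^{2}}{2 \cdot 104} = \left(16731 - 148 \left(1 + 1008\right)\right) + \frac{1}{2} \cdot \frac{1}{104} \left(-73 + 100\right) = \left(16731 - 149332\right) + \frac{1}{2} \cdot \frac{1}{104} \cdot 27 = \left(16731 - 149332\right) + \frac{27}{208} = -132601 + \frac{27}{208} = - \frac{27580981}{208}$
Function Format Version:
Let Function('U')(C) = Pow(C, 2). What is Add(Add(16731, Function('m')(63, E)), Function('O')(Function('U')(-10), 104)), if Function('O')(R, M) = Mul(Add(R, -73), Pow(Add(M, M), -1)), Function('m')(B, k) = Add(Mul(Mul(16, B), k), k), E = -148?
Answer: Rational(-27580981, 208) ≈ -1.3260e+5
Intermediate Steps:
Function('m')(B, k) = Add(k, Mul(16, B, k)) (Function('m')(B, k) = Add(Mul(16, B, k), k) = Add(k, Mul(16, B, k)))
Function('O')(R, M) = Mul(Rational(1, 2), Pow(M, -1), Add(-73, R)) (Function('O')(R, M) = Mul(Add(-73, R), Pow(Mul(2, M), -1)) = Mul(Add(-73, R), Mul(Rational(1, 2), Pow(M, -1))) = Mul(Rational(1, 2), Pow(M, -1), Add(-73, R)))
Add(Add(16731, Function('m')(63, E)), Function('O')(Function('U')(-10), 104)) = Add(Add(16731, Mul(-148, Add(1, Mul(16, 63)))), Mul(Rational(1, 2), Pow(104, -1), Add(-73, Pow(-10, 2)))) = Add(Add(16731, Mul(-148, Add(1, 1008))), Mul(Rational(1, 2), Rational(1, 104), Add(-73, 100))) = Add(Add(16731, Mul(-148, 1009)), Mul(Rational(1, 2), Rational(1, 104), 27)) = Add(Add(16731, -149332), Rational(27, 208)) = Add(-132601, Rational(27, 208)) = Rational(-27580981, 208)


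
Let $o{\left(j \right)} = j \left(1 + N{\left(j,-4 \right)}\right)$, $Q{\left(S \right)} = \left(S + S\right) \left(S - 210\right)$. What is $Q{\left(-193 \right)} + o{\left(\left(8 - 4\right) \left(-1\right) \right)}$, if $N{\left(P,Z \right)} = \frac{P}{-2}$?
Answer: $155546$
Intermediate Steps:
$N{\left(P,Z \right)} = - \frac{P}{2}$ ($N{\left(P,Z \right)} = P \left(- \frac{1}{2}\right) = - \frac{P}{2}$)
$Q{\left(S \right)} = 2 S \left(-210 + S\right)$
$o{\left(j \right)} = j \left(1 - \frac{j}{2}\right)$
$Q{\left(-193 \right)} + o{\left(\left(8 - 4\right) \left(-1\right) \right)} = 2 \left(-193\right) \left(-210 - 193\right) + \frac{\left(8 - 4\right) \left(-1\right) \left(2 - \left(8 - 4\right) \left(-1\right)\right)}{2} = 2 \left(-193\right) \left(-403\right) + \frac{4 \left(-1\right) \left(2 - 4 \left(-1\right)\right)}{2} = 155558 + \frac{1}{2} \left(-4\right) \left(2 - -4\right) = 155558 + \frac{1}{2} \left(-4\right) \left(2 + 4\right) = 155558 + \frac{1}{2} \left(-4\right) 6 = 155558 - 12 = 155546$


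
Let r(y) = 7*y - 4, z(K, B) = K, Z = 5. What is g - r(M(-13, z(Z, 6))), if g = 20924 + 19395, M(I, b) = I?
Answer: 40414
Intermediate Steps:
g = 40319
r(y) = -4 + 7*y
g - r(M(-13, z(Z, 6))) = 40319 - (-4 + 7*(-13)) = 40319 - (-4 - 91) = 40319 - 1*(-95) = 40319 + 95 = 40414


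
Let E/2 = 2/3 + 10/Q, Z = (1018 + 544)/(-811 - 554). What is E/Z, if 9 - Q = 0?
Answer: -7280/2343 ≈ -3.1071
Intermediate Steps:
Q = 9 (Q = 9 - 1*0 = 9 + 0 = 9)
Z = -1562/1365 (Z = 1562/(-1365) = 1562*(-1/1365) = -1562/1365 ≈ -1.1443)
E = 32/9 (E = 2*(2/3 + 10/9) = 2*(16/9) = 32/9 ≈ 3.5556)
E/Z = (32/9)/(-1562/1365) = -1365/1562*32/9 = -7280/2343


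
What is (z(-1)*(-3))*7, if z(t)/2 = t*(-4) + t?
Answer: -126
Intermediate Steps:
z(t) = -6*t (z(t) = 2*(t*(-4) + t) = 2*(-4*t + t) = 2*(-3*t) = -6*t)
(z(-1)*(-3))*7 = (-6*(-1)*(-3))*7 = (6*(-3))*7 = -18*7 = -126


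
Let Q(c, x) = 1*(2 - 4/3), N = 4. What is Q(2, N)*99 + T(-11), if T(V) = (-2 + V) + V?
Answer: 42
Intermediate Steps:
T(V) = -2 + 2*V
Q(c, x) = ⅔ (Q(c, x) = 1*(2 - 4*⅓) = 1*(2 - 4/3) = 1*(⅔) = ⅔)
Q(2, N)*99 + T(-11) = (⅔)*99 + (-2 + 2*(-11)) = 66 + (-2 - 22) = 66 - 24 = 42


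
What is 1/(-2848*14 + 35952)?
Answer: -1/3920 ≈ -0.00025510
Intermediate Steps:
1/(-2848*14 + 35952) = 1/(-39872 + 35952) = 1/(-3920) = -1/3920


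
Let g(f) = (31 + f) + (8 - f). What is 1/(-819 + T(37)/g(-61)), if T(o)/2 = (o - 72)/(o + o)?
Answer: -1443/1181852 ≈ -0.0012210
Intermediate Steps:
g(f) = 39
T(o) = (-72 + o)/o (T(o) = 2*((o - 72)/(o + o)) = 2*((-72 + o)/((2*o))) = 2*((-72 + o)*(1/(2*o))) = 2*((-72 + o)/(2*o)) = (-72 + o)/o)
1/(-819 + T(37)/g(-61)) = 1/(-819 + ((-72 + 37)/37)/39) = 1/(-819 + ((1/37)*(-35))*(1/39)) = 1/(-819 - 35/37*1/39) = 1/(-819 - 35/1443) = 1/(-1181852/1443) = -1443/1181852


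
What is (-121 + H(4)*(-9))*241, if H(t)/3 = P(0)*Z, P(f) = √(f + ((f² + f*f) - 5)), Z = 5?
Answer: -29161 - 32535*I*√5 ≈ -29161.0 - 72751.0*I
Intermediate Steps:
P(f) = √(-5 + f + 2*f²) (P(f) = √(f + ((f² + f²) - 5)) = √(f + (2*f² - 5)) = √(f + (-5 + 2*f²)) = √(-5 + f + 2*f²))
H(t) = 15*I*√5 (H(t) = 3*(√(-5 + 0 + 2*0²)*5) = 3*(√(-5 + 0 + 2*0)*5) = 3*(√(-5 + 0 + 0)*5) = 3*(√(-5)*5) = 3*((I*√5)*5) = 3*(5*I*√5) = 15*I*√5)
(-121 + H(4)*(-9))*241 = (-121 + (15*I*√5)*(-9))*241 = (-121 - 135*I*√5)*241 = -29161 - 32535*I*√5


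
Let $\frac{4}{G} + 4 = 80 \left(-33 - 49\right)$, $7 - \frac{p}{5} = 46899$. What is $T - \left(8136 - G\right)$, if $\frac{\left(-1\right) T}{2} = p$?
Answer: $\frac{756146543}{1641} \approx 4.6078 \cdot 10^{5}$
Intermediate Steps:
$p = -234460$ ($p = 35 - 234495 = -234460$)
$T = 468920$ ($T = \left(-2\right) \left(-234460\right) = 468920$)
$G = - \frac{1}{1641}$ ($G = \frac{4}{-4 + 80 \left(-33 - 49\right)} = \frac{4}{-4 + 80 \left(-82\right)} = \frac{4}{-4 - 6560} = \frac{4}{-6564} = 4 \left(- \frac{1}{6564}\right) = - \frac{1}{1641} \approx -0.00060938$)
$T - \left(8136 - G\right) = 468920 - \left(8136 - - \frac{1}{1641}\right) = 468920 - \frac{13351177}{1641} = \frac{756146543}{1641}$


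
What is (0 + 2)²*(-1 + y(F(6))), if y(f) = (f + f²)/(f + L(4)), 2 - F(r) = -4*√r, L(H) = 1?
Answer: 4 + 16*√6 ≈ 43.192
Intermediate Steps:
F(r) = 2 + 4*√r (F(r) = 2 - (-4)*√r = 2 + 4*√r)
y(f) = (f + f²)/(1 + f) (y(f) = (f + f²)/(f + 1) = (f + f²)/(1 + f))
(0 + 2)²*(-1 + y(F(6))) = (0 + 2)²*(-1 + (2 + 4*√6)) = 2²*(1 + 4*√6) = 4*(1 + 4*√6) = 4 + 16*√6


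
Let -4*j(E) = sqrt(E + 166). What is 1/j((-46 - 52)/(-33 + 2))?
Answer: -2*sqrt(40641)/1311 ≈ -0.30755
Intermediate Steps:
j(E) = -sqrt(166 + E)/4 (j(E) = -sqrt(E + 166)/4 = -sqrt(166 + E)/4)
1/j((-46 - 52)/(-33 + 2)) = 1/(-sqrt(166 + (-46 - 52)/(-33 + 2))/4) = 1/(-sqrt(166 - 98/(-31))/4) = 1/(-sqrt(166 - 98*(-1/31))/4) = 1/(-sqrt(166 + 98/31)/4) = 1/(-sqrt(40641)/62) = -2*sqrt(40641)/1311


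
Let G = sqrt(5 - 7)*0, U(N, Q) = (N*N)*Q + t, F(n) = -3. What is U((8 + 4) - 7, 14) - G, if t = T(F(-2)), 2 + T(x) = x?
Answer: 345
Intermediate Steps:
T(x) = -2 + x
t = -5 (t = -2 - 3 = -5)
U(N, Q) = -5 + Q*N**2 (U(N, Q) = (N*N)*Q - 5 = N**2*Q - 5 = Q*N**2 - 5 = -5 + Q*N**2)
G = 0 (G = sqrt(-2)*0 = (I*sqrt(2))*0 = 0)
U((8 + 4) - 7, 14) - G = (-5 + 14*((8 + 4) - 7)**2) - 1*0 = (-5 + 14*(12 - 7)**2) + 0 = (-5 + 14*5**2) + 0 = (-5 + 14*25) + 0 = (-5 + 350) + 0 = 345 + 0 = 345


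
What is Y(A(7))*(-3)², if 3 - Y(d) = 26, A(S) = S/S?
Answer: -207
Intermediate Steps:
A(S) = 1
Y(d) = -23 (Y(d) = 3 - 1*26 = 3 - 26 = -23)
Y(A(7))*(-3)² = -23*(-3)² = -23*9 = -207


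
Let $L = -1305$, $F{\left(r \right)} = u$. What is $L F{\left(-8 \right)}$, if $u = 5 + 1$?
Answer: $-7830$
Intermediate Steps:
$u = 6$
$F{\left(r \right)} = 6$
$L F{\left(-8 \right)} = \left(-1305\right) 6 = -7830$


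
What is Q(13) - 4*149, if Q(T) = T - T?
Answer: -596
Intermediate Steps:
Q(T) = 0
Q(13) - 4*149 = 0 - 4*149 = 0 - 596 = -596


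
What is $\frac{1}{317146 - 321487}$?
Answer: $- \frac{1}{4341} \approx -0.00023036$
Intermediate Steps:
$\frac{1}{317146 - 321487} = \frac{1}{-4341} = - \frac{1}{4341}$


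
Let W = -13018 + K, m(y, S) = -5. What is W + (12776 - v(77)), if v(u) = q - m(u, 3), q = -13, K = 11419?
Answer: 11185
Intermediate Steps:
v(u) = -8 (v(u) = -13 - 1*(-5) = -13 + 5 = -8)
W = -1599 (W = -13018 + 11419 = -1599)
W + (12776 - v(77)) = -1599 + (12776 - 1*(-8)) = -1599 + (12776 + 8) = -1599 + 12784 = 11185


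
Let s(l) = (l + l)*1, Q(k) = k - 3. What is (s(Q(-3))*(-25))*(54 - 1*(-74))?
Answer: 38400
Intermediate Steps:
Q(k) = -3 + k
s(l) = 2*l (s(l) = (2*l)*1 = 2*l)
(s(Q(-3))*(-25))*(54 - 1*(-74)) = ((2*(-3 - 3))*(-25))*(54 - 1*(-74)) = ((2*(-6))*(-25))*(54 + 74) = -12*(-25)*128 = 300*128 = 38400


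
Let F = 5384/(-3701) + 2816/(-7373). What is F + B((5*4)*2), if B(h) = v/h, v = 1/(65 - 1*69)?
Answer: -8046207153/4365995680 ≈ -1.8429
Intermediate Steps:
v = -1/4 (v = 1/(65 - 69) = 1/(-4) = -1/4 ≈ -0.25000)
B(h) = -1/(4*h)
F = -50118248/27287473 (F = 5384*(-1/3701) + 2816*(-1/7373) = -5384/3701 - 2816/7373 = -50118248/27287473 ≈ -1.8367)
F + B((5*4)*2) = -50118248/27287473 - 1/(4*((5*4)*2)) = -50118248/27287473 - 1/(4*(20*2)) = -50118248/27287473 - 1/4/40 = -50118248/27287473 - 1/4*1/40 = -50118248/27287473 - 1/160 = -8046207153/4365995680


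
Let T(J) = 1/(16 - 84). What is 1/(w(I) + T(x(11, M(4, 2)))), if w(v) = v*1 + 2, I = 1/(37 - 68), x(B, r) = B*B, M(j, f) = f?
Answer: 2108/4117 ≈ 0.51202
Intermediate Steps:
x(B, r) = B²
I = -1/31 (I = 1/(-31) = -1/31 ≈ -0.032258)
w(v) = 2 + v (w(v) = v + 2 = 2 + v)
T(J) = -1/68 (T(J) = 1/(-68) = -1/68)
1/(w(I) + T(x(11, M(4, 2)))) = 1/((2 - 1/31) - 1/68) = 1/(61/31 - 1/68) = 1/(4117/2108) = 2108/4117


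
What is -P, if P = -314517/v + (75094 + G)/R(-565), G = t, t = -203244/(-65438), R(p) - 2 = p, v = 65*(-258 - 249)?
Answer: 25060049818197/202352455045 ≈ 123.84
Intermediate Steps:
v = -32955 (v = 65*(-507) = -32955)
R(p) = 2 + p
t = 101622/32719 (t = -203244*(-1/65438) = 101622/32719 ≈ 3.1059)
G = 101622/32719 ≈ 3.1059
P = -25060049818197/202352455045 (P = -314517/(-32955) + (75094 + 101622/32719)/(2 - 565) = -314517*(-1/32955) + (2457102208/32719)/(-563) = 104839/10985 + (2457102208/32719)*(-1/563) = 104839/10985 - 2457102208/18420797 = -25060049818197/202352455045 ≈ -123.84)
-P = -1*(-25060049818197/202352455045) = 25060049818197/202352455045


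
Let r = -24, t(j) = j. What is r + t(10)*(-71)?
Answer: -734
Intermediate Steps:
r + t(10)*(-71) = -24 + 10*(-71) = -24 - 710 = -734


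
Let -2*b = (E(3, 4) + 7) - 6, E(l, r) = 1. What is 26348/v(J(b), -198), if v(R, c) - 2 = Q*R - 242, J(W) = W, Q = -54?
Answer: -13174/93 ≈ -141.66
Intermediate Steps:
b = -1 (b = -((1 + 7) - 6)/2 = -(8 - 6)/2 = -1/2*2 = -1)
v(R, c) = -240 - 54*R (v(R, c) = 2 + (-54*R - 242) = 2 + (-242 - 54*R) = -240 - 54*R)
26348/v(J(b), -198) = 26348/(-240 - 54*(-1)) = 26348/(-240 + 54) = 26348/(-186) = 26348*(-1/186) = -13174/93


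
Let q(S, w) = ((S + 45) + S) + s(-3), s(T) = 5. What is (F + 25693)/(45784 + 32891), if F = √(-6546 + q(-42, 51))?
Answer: 25693/78675 + 2*I*√1645/78675 ≈ 0.32657 + 0.001031*I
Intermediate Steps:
q(S, w) = 50 + 2*S (q(S, w) = ((S + 45) + S) + 5 = ((45 + S) + S) + 5 = (45 + 2*S) + 5 = 50 + 2*S)
F = 2*I*√1645 (F = √(-6546 + (50 + 2*(-42))) = √(-6546 + (50 - 84)) = √(-6546 - 34) = √(-6580) = 2*I*√1645 ≈ 81.117*I)
(F + 25693)/(45784 + 32891) = (2*I*√1645 + 25693)/(45784 + 32891) = (25693 + 2*I*√1645)/78675 = (25693 + 2*I*√1645)*(1/78675) = 25693/78675 + 2*I*√1645/78675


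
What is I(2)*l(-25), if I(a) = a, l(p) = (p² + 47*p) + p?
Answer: -1150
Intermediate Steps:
l(p) = p² + 48*p
I(2)*l(-25) = 2*(-25*(48 - 25)) = 2*(-25*23) = 2*(-575) = -1150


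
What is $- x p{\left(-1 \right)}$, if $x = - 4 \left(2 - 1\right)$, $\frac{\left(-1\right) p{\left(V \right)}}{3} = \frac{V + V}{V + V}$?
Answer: $-12$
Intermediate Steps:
$p{\left(V \right)} = -3$ ($p{\left(V \right)} = - 3 \frac{V + V}{V + V} = - 3 \frac{2 V}{2 V} = - 3 \cdot 2 V \frac{1}{2 V} = \left(-3\right) 1 = -3$)
$x = -4$ ($x = \left(-4\right) 1 = -4$)
$- x p{\left(-1 \right)} = \left(-1\right) \left(-4\right) \left(-3\right) = 4 \left(-3\right) = -12$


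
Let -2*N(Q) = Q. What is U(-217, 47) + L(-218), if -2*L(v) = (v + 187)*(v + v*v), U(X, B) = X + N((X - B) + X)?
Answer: 1466533/2 ≈ 7.3327e+5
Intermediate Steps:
N(Q) = -Q/2
U(X, B) = B/2 (U(X, B) = X - ((X - B) + X)/2 = X - (-B + 2*X)/2 = X + (B/2 - X) = B/2)
L(v) = -(187 + v)*(v + v²)/2 (L(v) = -(v + 187)*(v + v*v)/2 = -(187 + v)*(v + v²)/2)
U(-217, 47) + L(-218) = (½)*47 - ½*(-218)*(187 + (-218)² + 188*(-218)) = 47/2 - ½*(-218)*(187 + 47524 - 40984) = 47/2 - ½*(-218)*6727 = 47/2 + 733243 = 1466533/2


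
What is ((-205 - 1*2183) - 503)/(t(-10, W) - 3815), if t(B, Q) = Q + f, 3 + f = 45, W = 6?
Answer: 2891/3767 ≈ 0.76745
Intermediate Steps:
f = 42 (f = -3 + 45 = 42)
t(B, Q) = 42 + Q (t(B, Q) = Q + 42 = 42 + Q)
((-205 - 1*2183) - 503)/(t(-10, W) - 3815) = ((-205 - 1*2183) - 503)/((42 + 6) - 3815) = ((-205 - 2183) - 503)/(48 - 3815) = (-2388 - 503)/(-3767) = -2891*(-1/3767) = 2891/3767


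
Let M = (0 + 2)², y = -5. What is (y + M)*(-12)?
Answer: 12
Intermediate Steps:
M = 4 (M = 2² = 4)
(y + M)*(-12) = (-5 + 4)*(-12) = -1*(-12) = 12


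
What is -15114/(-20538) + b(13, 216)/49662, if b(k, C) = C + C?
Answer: 7032073/9444057 ≈ 0.74460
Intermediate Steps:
b(k, C) = 2*C
-15114/(-20538) + b(13, 216)/49662 = -15114/(-20538) + (2*216)/49662 = -15114*(-1/20538) + 432*(1/49662) = 2519/3423 + 24/2759 = 7032073/9444057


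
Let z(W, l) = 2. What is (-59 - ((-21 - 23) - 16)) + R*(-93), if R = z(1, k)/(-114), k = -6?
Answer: 50/19 ≈ 2.6316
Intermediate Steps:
R = -1/57 (R = 2/(-114) = 2*(-1/114) = -1/57 ≈ -0.017544)
(-59 - ((-21 - 23) - 16)) + R*(-93) = (-59 - ((-21 - 23) - 16)) - 1/57*(-93) = (-59 - (-44 - 16)) + 31/19 = (-59 - 1*(-60)) + 31/19 = (-59 + 60) + 31/19 = 1 + 31/19 = 50/19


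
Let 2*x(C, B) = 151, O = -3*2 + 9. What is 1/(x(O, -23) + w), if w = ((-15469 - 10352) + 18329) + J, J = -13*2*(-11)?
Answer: -2/14261 ≈ -0.00014024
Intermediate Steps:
O = 3 (O = -6 + 9 = 3)
J = 286 (J = -26*(-11) = 286)
x(C, B) = 151/2 (x(C, B) = (½)*151 = 151/2)
w = -7206 (w = ((-15469 - 10352) + 18329) + 286 = (-25821 + 18329) + 286 = -7492 + 286 = -7206)
1/(x(O, -23) + w) = 1/(151/2 - 7206) = 1/(-14261/2) = -2/14261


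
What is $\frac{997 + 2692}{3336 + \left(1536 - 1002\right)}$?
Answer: $\frac{3689}{3870} \approx 0.95323$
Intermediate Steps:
$\frac{997 + 2692}{3336 + \left(1536 - 1002\right)} = \frac{3689}{3336 + 534} = \frac{3689}{3870}$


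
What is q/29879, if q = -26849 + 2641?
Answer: -24208/29879 ≈ -0.81020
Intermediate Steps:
q = -24208
q/29879 = -24208/29879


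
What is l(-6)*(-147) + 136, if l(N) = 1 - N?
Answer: -893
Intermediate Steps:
l(-6)*(-147) + 136 = (1 - 1*(-6))*(-147) + 136 = (1 + 6)*(-147) + 136 = 7*(-147) + 136 = -1029 + 136 = -893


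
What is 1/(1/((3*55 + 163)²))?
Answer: 107584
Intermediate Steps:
1/(1/((3*55 + 163)²)) = 1/(1/((165 + 163)²)) = 1/(1/(328²)) = 1/(1/107584) = 107584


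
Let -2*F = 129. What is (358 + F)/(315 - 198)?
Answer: 587/234 ≈ 2.5085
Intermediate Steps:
F = -129/2 (F = -½*129 = -129/2 ≈ -64.500)
(358 + F)/(315 - 198) = (358 - 129/2)/(315 - 198) = (587/2)/117 = (587/2)*(1/117) = 587/234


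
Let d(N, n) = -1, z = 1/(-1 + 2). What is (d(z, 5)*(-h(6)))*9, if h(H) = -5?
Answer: -45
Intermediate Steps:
z = 1 (z = 1/1 = 1)
(d(z, 5)*(-h(6)))*9 = -(-1)*(-5)*9 = -1*5*9 = -5*9 = -45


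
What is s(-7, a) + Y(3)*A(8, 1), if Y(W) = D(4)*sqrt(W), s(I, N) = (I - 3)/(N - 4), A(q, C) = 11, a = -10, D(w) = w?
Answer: 5/7 + 44*sqrt(3) ≈ 76.925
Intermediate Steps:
s(I, N) = (-3 + I)/(-4 + N)
Y(W) = 4*sqrt(W)
s(-7, a) + Y(3)*A(8, 1) = (-3 - 7)/(-4 - 10) + (4*sqrt(3))*11 = -10/(-14) + 44*sqrt(3) = -1/14*(-10) + 44*sqrt(3) = 5/7 + 44*sqrt(3)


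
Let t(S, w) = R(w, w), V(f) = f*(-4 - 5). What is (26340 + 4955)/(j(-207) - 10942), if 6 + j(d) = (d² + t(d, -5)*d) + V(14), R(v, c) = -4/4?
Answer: 31295/31982 ≈ 0.97852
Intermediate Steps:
V(f) = -9*f (V(f) = f*(-9) = -9*f)
R(v, c) = -1 (R(v, c) = -4*¼ = -1)
t(S, w) = -1
j(d) = -132 + d² - d (j(d) = -6 + ((d² - d) - 9*14) = -6 + ((d² - d) - 126) = -6 + (-126 + d² - d) = -132 + d² - d)
(26340 + 4955)/(j(-207) - 10942) = (26340 + 4955)/((-132 + (-207)² - 1*(-207)) - 10942) = 31295/((-132 + 42849 + 207) - 10942) = 31295/(42924 - 10942) = 31295/31982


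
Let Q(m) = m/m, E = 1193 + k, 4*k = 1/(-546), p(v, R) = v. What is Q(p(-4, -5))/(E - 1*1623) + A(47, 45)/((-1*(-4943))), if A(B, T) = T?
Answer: 31464933/4642075103 ≈ 0.0067782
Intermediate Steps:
k = -1/2184 (k = (¼)/(-546) = (¼)*(-1/546) = -1/2184 ≈ -0.00045788)
E = 2605511/2184 (E = 1193 - 1/2184 = 2605511/2184 ≈ 1193.0)
Q(m) = 1
Q(p(-4, -5))/(E - 1*1623) + A(47, 45)/((-1*(-4943))) = 1/(2605511/2184 - 1*1623) + 45/((-1*(-4943))) = 1/(2605511/2184 - 1623) + 45/4943 = 1/(-939121/2184) + 45*(1/4943) = 1*(-2184/939121) + 45/4943 = -2184/939121 + 45/4943 = 31464933/4642075103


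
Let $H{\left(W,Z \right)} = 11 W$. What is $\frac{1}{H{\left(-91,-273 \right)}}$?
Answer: $- \frac{1}{1001} \approx -0.000999$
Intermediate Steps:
$\frac{1}{H{\left(-91,-273 \right)}} = \frac{1}{11 \left(-91\right)} = \frac{1}{-1001} = - \frac{1}{1001}$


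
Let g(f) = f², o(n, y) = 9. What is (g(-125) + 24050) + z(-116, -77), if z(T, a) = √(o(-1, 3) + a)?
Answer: 39675 + 2*I*√17 ≈ 39675.0 + 8.2462*I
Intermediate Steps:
z(T, a) = √(9 + a)
(g(-125) + 24050) + z(-116, -77) = ((-125)² + 24050) + √(9 - 77) = (15625 + 24050) + √(-68) = 39675 + 2*I*√17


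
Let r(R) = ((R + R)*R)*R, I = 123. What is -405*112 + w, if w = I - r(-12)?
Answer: -41781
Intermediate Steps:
r(R) = 2*R**3 (r(R) = ((2*R)*R)*R = (2*R**2)*R = 2*R**3)
w = 3579 (w = 123 - 2*(-12)**3 = 123 - 2*(-1728) = 123 - 1*(-3456) = 123 + 3456 = 3579)
-405*112 + w = -405*112 + 3579 = -45360 + 3579 = -41781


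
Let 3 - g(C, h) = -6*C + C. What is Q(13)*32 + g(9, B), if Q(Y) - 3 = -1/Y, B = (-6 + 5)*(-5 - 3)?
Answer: 1840/13 ≈ 141.54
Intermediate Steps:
B = 8 (B = -1*(-8) = 8)
Q(Y) = 3 - 1/Y
g(C, h) = 3 + 5*C (g(C, h) = 3 - (-6*C + C) = 3 - (-5)*C = 3 + 5*C)
Q(13)*32 + g(9, B) = (3 - 1/13)*32 + (3 + 5*9) = (3 - 1*1/13)*32 + (3 + 45) = (3 - 1/13)*32 + 48 = (38/13)*32 + 48 = 1216/13 + 48 = 1840/13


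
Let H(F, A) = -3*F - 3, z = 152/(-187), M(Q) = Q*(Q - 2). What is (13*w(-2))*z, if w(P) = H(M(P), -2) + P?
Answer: 57304/187 ≈ 306.44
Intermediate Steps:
M(Q) = Q*(-2 + Q)
z = -152/187 (z = 152*(-1/187) = -152/187 ≈ -0.81283)
H(F, A) = -3 - 3*F
w(P) = -3 + P - 3*P*(-2 + P) (w(P) = (-3 - 3*P*(-2 + P)) + P = -3 + P - 3*P*(-2 + P))
(13*w(-2))*z = (13*(-3 - 2 - 3*(-2)*(-2 - 2)))*(-152/187) = (13*(-3 - 2 - 3*(-2)*(-4)))*(-152/187) = (13*(-3 - 2 - 24))*(-152/187) = (13*(-29))*(-152/187) = -377*(-152/187) = 57304/187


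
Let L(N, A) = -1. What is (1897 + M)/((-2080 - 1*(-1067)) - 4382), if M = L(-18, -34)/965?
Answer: -1830604/5206175 ≈ -0.35162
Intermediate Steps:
M = -1/965 ≈ -0.0010363
(1897 + M)/((-2080 - 1*(-1067)) - 4382) = (1897 - 1/965)/((-2080 - 1*(-1067)) - 4382) = 1830604/(965*((-2080 + 1067) - 4382)) = 1830604/(965*(-1013 - 4382)) = (1830604/965)/(-5395) = (1830604/965)*(-1/5395) = -1830604/5206175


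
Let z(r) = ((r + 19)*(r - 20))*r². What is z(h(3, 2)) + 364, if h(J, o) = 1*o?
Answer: -1148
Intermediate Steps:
h(J, o) = o
z(r) = r²*(-20 + r)*(19 + r) (z(r) = ((19 + r)*(-20 + r))*r² = ((-20 + r)*(19 + r))*r² = r²*(-20 + r)*(19 + r))
z(h(3, 2)) + 364 = 2²*(-380 + 2² - 1*2) + 364 = 4*(-380 + 4 - 2) + 364 = 4*(-378) + 364 = -1512 + 364 = -1148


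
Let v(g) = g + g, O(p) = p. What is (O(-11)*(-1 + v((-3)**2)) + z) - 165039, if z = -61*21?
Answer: -166507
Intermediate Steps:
v(g) = 2*g
z = -1281
(O(-11)*(-1 + v((-3)**2)) + z) - 165039 = (-11*(-1 + 2*(-3)**2) - 1281) - 165039 = (-11*(-1 + 2*9) - 1281) - 165039 = (-11*(-1 + 18) - 1281) - 165039 = (-11*17 - 1281) - 165039 = (-187 - 1281) - 165039 = -1468 - 165039 = -166507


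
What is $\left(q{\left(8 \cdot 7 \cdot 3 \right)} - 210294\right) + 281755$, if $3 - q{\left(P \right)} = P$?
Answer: $71296$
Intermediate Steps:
$q{\left(P \right)} = 3 - P$
$\left(q{\left(8 \cdot 7 \cdot 3 \right)} - 210294\right) + 281755 = \left(\left(3 - 8 \cdot 7 \cdot 3\right) - 210294\right) + 281755 = \left(\left(3 - 56 \cdot 3\right) - 210294\right) + 281755 = \left(\left(3 - 168\right) - 210294\right) + 281755 = \left(-165 - 210294\right) + 281755 = -210459 + 281755 = 71296$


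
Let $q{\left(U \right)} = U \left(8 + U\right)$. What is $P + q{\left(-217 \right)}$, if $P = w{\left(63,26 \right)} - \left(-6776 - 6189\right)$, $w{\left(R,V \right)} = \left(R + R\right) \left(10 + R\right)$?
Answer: $67516$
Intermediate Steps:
$w{\left(R,V \right)} = 2 R \left(10 + R\right)$
$P = 22163$ ($P = 2 \cdot 63 \left(10 + 63\right) - \left(-6776 - 6189\right) = 2 \cdot 63 \cdot 73 - \left(-6776 - 6189\right) = 9198 - -12965 = 9198 + 12965 = 22163$)
$P + q{\left(-217 \right)} = 22163 - 217 \left(8 - 217\right) = 22163 - -45353 = 22163 + 45353 = 67516$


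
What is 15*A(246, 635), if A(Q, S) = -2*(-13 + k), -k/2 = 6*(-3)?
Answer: -690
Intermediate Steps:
k = 36 (k = -12*(-3) = -2*(-18) = 36)
A(Q, S) = -46 (A(Q, S) = -2*(-13 + 36) = -2*23 = -46)
15*A(246, 635) = 15*(-46) = -690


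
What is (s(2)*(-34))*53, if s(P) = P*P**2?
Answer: -14416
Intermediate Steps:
s(P) = P**3
(s(2)*(-34))*53 = (2**3*(-34))*53 = (8*(-34))*53 = -272*53 = -14416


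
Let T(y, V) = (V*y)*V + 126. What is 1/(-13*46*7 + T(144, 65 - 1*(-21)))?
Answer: 1/1060964 ≈ 9.4254e-7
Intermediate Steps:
T(y, V) = 126 + y*V**2 (T(y, V) = y*V**2 + 126 = 126 + y*V**2)
1/(-13*46*7 + T(144, 65 - 1*(-21))) = 1/(-13*46*7 + (126 + 144*(65 - 1*(-21))**2)) = 1/(-598*7 + (126 + 144*(65 + 21)**2)) = 1/(-4186 + (126 + 144*86**2)) = 1/(-4186 + (126 + 144*7396)) = 1/(-4186 + (126 + 1065024)) = 1/(-4186 + 1065150) = 1/1060964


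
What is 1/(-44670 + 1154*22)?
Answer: -1/19282 ≈ -5.1862e-5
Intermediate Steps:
1/(-44670 + 1154*22) = 1/(-44670 + 25388) = 1/(-19282) = -1/19282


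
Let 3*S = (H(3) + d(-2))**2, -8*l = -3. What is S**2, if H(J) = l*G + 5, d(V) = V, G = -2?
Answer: 729/256 ≈ 2.8477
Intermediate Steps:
l = 3/8 (l = -1/8*(-3) = 3/8 ≈ 0.37500)
H(J) = 17/4 (H(J) = (3/8)*(-2) + 5 = -3/4 + 5 = 17/4)
S = 27/16 (S = (17/4 - 2)**2/3 = (9/4)**2/3 = (1/3)*(81/16) = 27/16 ≈ 1.6875)
S**2 = (27/16)**2 = 729/256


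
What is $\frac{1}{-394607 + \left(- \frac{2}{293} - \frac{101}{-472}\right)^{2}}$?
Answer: $- \frac{19125783616}{7547167274593711} \approx -2.5342 \cdot 10^{-6}$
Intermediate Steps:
$\frac{1}{-394607 + \left(- \frac{2}{293} - \frac{101}{-472}\right)^{2}} = \frac{1}{-394607 + \left(\left(-2\right) \frac{1}{293} - - \frac{101}{472}\right)^{2}} = \frac{1}{-394607 + \left(- \frac{2}{293} + \frac{101}{472}\right)^{2}} = \frac{1}{-394607 + \left(\frac{28649}{138296}\right)^{2}} = \frac{1}{-394607 + \frac{820765201}{19125783616}} = \frac{1}{- \frac{7547167274593711}{19125783616}} = - \frac{19125783616}{7547167274593711}$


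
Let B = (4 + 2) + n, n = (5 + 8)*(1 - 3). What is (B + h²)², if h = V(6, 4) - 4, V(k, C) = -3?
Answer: 841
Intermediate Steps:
h = -7 (h = -3 - 4 = -7)
n = -26 (n = 13*(-2) = -26)
B = -20 (B = (4 + 2) - 26 = 6 - 26 = -20)
(B + h²)² = (-20 + (-7)²)² = (-20 + 49)² = 29² = 841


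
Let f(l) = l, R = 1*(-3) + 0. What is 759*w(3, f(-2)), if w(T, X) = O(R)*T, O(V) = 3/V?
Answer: -2277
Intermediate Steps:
R = -3 (R = -3 + 0 = -3)
w(T, X) = -T (w(T, X) = (3/(-3))*T = (3*(-⅓))*T = -T)
759*w(3, f(-2)) = 759*(-1*3) = 759*(-3) = -2277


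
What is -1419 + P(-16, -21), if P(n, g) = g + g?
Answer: -1461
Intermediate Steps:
P(n, g) = 2*g
-1419 + P(-16, -21) = -1419 + 2*(-21) = -1419 - 42 = -1461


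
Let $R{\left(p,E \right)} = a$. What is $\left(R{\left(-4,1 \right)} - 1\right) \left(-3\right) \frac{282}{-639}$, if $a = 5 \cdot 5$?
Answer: $\frac{2256}{71} \approx 31.775$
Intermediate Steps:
$a = 25$
$R{\left(p,E \right)} = 25$
$\left(R{\left(-4,1 \right)} - 1\right) \left(-3\right) \frac{282}{-639} = \left(25 - 1\right) \left(-3\right) \frac{282}{-639} = 24 \left(-3\right) 282 \left(- \frac{1}{639}\right) = \left(-72\right) \left(- \frac{94}{213}\right) = \frac{2256}{71}$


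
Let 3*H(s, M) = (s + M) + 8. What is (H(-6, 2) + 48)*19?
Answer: 2812/3 ≈ 937.33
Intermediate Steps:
H(s, M) = 8/3 + M/3 + s/3 (H(s, M) = ((s + M) + 8)/3 = ((M + s) + 8)/3 = (8 + M + s)/3 = 8/3 + M/3 + s/3)
(H(-6, 2) + 48)*19 = ((8/3 + (⅓)*2 + (⅓)*(-6)) + 48)*19 = ((8/3 + ⅔ - 2) + 48)*19 = (4/3 + 48)*19 = (148/3)*19 = 2812/3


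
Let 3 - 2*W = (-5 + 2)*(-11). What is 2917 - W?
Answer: 2932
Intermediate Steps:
W = -15 (W = 3/2 - (-5 + 2)*(-11)/2 = 3/2 - (-3)*(-11)/2 = 3/2 - 1/2*33 = 3/2 - 33/2 = -15)
2917 - W = 2917 - 1*(-15) = 2917 + 15 = 2932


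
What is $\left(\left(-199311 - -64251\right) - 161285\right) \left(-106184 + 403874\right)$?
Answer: $-88218943050$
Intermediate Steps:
$\left(\left(-199311 - -64251\right) - 161285\right) \left(-106184 + 403874\right) = \left(\left(-199311 + 64251\right) - 161285\right) 297690 = \left(-135060 - 161285\right) 297690 = \left(-296345\right) 297690 = -88218943050$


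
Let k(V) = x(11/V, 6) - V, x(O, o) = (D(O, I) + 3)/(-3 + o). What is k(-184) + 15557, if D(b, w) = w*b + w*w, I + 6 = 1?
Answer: 8694239/552 ≈ 15750.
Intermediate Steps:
I = -5 (I = -6 + 1 = -5)
D(b, w) = w**2 + b*w (D(b, w) = b*w + w**2 = w**2 + b*w)
x(O, o) = (28 - 5*O)/(-3 + o) (x(O, o) = (-5*(O - 5) + 3)/(-3 + o) = (-5*(-5 + O) + 3)/(-3 + o) = ((25 - 5*O) + 3)/(-3 + o) = (28 - 5*O)/(-3 + o))
k(V) = 28/3 - V - 55/(3*V) (k(V) = (28 - 55/V)/(-3 + 6) - V = (28 - 55/V)/3 - V = (28/3 - 55/(3*V)) - V = 28/3 - V - 55/(3*V))
k(-184) + 15557 = (28/3 - 1*(-184) - 55/3/(-184)) + 15557 = (28/3 + 184 - 55/3*(-1/184)) + 15557 = (28/3 + 184 + 55/552) + 15557 = 106775/552 + 15557 = 8694239/552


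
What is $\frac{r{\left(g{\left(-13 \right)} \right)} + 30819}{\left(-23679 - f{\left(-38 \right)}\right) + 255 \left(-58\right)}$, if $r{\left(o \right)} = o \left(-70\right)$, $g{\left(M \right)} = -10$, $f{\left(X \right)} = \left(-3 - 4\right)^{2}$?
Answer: $- \frac{31519}{38518} \approx -0.81829$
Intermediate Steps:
$f{\left(X \right)} = 49$ ($f{\left(X \right)} = \left(-7\right)^{2} = 49$)
$r{\left(o \right)} = - 70 o$
$\frac{r{\left(g{\left(-13 \right)} \right)} + 30819}{\left(-23679 - f{\left(-38 \right)}\right) + 255 \left(-58\right)} = \frac{\left(-70\right) \left(-10\right) + 30819}{\left(-23679 - 49\right) + 255 \left(-58\right)} = \frac{700 + 30819}{\left(-23679 - 49\right) - 14790} = \frac{31519}{-23728 - 14790} = \frac{31519}{-38518} = 31519 \left(- \frac{1}{38518}\right) = - \frac{31519}{38518}$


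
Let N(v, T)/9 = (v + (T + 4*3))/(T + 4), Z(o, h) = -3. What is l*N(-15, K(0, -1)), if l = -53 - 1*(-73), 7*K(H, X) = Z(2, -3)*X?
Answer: -3240/31 ≈ -104.52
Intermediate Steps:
K(H, X) = -3*X/7 (K(H, X) = (-3*X)/7 = -3*X/7)
l = 20 (l = -53 + 73 = 20)
N(v, T) = 9*(12 + T + v)/(4 + T) (N(v, T) = 9*((v + (T + 4*3))/(T + 4)) = 9*((v + (T + 12))/(4 + T)) = 9*((v + (12 + T))/(4 + T)) = 9*((12 + T + v)/(4 + T)) = 9*(12 + T + v)/(4 + T))
l*N(-15, K(0, -1)) = 20*(9*(12 - 3/7*(-1) - 15)/(4 - 3/7*(-1))) = 20*(9*(12 + 3/7 - 15)/(4 + 3/7)) = 20*(9*(-18/7)/(31/7)) = 20*(9*(7/31)*(-18/7)) = 20*(-162/31) = -3240/31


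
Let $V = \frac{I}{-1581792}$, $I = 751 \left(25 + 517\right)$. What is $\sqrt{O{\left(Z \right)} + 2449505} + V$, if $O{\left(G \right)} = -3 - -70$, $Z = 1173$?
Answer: $- \frac{203521}{790896} + 2 \sqrt{612393} \approx 1564.9$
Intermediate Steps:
$O{\left(G \right)} = 67$ ($O{\left(G \right)} = -3 + 70 = 67$)
$I = 407042$ ($I = 751 \cdot 542 = 407042$)
$V = - \frac{203521}{790896}$ ($V = \frac{407042}{-1581792} = 407042 \left(- \frac{1}{1581792}\right) = - \frac{203521}{790896} \approx -0.25733$)
$\sqrt{O{\left(Z \right)} + 2449505} + V = \sqrt{67 + 2449505} - \frac{203521}{790896} = \sqrt{2449572} - \frac{203521}{790896} = 2 \sqrt{612393} - \frac{203521}{790896} = - \frac{203521}{790896} + 2 \sqrt{612393}$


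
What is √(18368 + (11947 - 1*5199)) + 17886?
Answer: 17886 + 2*√6279 ≈ 18044.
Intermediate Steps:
√(18368 + (11947 - 1*5199)) + 17886 = √(18368 + (11947 - 5199)) + 17886 = √(18368 + 6748) + 17886 = √25116 + 17886 = 2*√6279 + 17886 = 17886 + 2*√6279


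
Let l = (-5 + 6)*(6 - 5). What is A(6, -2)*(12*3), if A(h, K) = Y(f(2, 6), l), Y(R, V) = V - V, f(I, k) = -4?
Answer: 0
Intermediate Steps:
l = 1 (l = 1*1 = 1)
Y(R, V) = 0
A(h, K) = 0
A(6, -2)*(12*3) = 0*(12*3) = 0*36 = 0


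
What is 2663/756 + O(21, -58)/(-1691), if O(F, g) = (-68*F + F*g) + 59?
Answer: 6458905/1278396 ≈ 5.0524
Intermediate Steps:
O(F, g) = 59 - 68*F + F*g
2663/756 + O(21, -58)/(-1691) = 2663/756 + (59 - 68*21 + 21*(-58))/(-1691) = 2663*(1/756) + (59 - 1428 - 1218)*(-1/1691) = 2663/756 - 2587*(-1/1691) = 2663/756 + 2587/1691 = 6458905/1278396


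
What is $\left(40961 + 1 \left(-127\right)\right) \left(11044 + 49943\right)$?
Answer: $2490343158$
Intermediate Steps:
$\left(40961 + 1 \left(-127\right)\right) \left(11044 + 49943\right) = \left(40961 - 127\right) 60987 = 40834 \cdot 60987 = 2490343158$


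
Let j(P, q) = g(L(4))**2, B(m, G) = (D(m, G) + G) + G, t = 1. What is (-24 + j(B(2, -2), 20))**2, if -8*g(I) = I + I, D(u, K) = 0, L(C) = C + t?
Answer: 128881/256 ≈ 503.44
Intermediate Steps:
L(C) = 1 + C (L(C) = C + 1 = 1 + C)
g(I) = -I/4 (g(I) = -(I + I)/8 = -I/4)
B(m, G) = 2*G (B(m, G) = (0 + G) + G = G + G = 2*G)
j(P, q) = 25/16 (j(P, q) = (-(1 + 4)/4)**2 = (-1/4*5)**2 = (-5/4)**2 = 25/16)
(-24 + j(B(2, -2), 20))**2 = (-24 + 25/16)**2 = (-359/16)**2 = 128881/256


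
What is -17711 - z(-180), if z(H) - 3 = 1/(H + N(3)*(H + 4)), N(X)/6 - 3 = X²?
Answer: -227660327/12852 ≈ -17714.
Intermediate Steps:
N(X) = 18 + 6*X²
z(H) = 3 + 1/(288 + 73*H) (z(H) = 3 + 1/(H + (18 + 6*3²)*(H + 4)) = 3 + 1/(H + (18 + 6*9)*(4 + H)) = 3 + 1/(H + (18 + 54)*(4 + H)) = 3 + 1/(H + 72*(4 + H)) = 3 + 1/(H + (288 + 72*H)) = 3 + 1/(288 + 73*H))
-17711 - z(-180) = -17711 - (865 + 219*(-180))/(288 + 73*(-180)) = -17711 - (865 - 39420)/(288 - 13140) = -17711 - (-38555)/(-12852) = -17711 - (-1)*(-38555)/12852 = -17711 - 1*38555/12852 = -17711 - 38555/12852 = -227660327/12852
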